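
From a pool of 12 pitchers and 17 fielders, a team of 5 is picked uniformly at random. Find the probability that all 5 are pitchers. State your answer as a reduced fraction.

88/13195

There are C(29,5) = 118755 possible selections.
Selections with all pitchers: C(12,5) = 792.
Probability = 792/118755 = 88/13195.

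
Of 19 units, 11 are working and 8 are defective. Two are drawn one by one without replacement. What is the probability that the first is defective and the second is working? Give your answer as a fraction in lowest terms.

Multiply the conditional probabilities at each draw: 8/19 · 11/18 = 88/342 = 44/171.

44/171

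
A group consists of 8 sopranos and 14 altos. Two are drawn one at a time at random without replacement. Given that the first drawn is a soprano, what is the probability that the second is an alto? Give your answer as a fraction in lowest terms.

After removing one soprano, 21 remain: 7 sopranos and 14 altos.
So the probability the next is an alto is 14/21 = 2/3.

2/3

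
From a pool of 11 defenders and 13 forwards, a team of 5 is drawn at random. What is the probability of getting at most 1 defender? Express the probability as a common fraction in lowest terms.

104/483

Total selections: C(24,5) = 42504.
Favorable selections (at most 1 defender): C(11,0)·C(13,5) + C(11,1)·C(13,4) = 1287 + 7865 = 9152.
Probability = 9152/42504 = 104/483.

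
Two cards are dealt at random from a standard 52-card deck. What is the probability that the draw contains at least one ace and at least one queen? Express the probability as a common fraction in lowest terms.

There are C(52,2) = 1326 possible draws.
By inclusion-exclusion on the complements, draws missing all aces or all queens: C(48,2) + C(48,2) − C(44,2) = 1128 + 1128 − 946 = 1310.
So draws with at least one of each: 1326 − 1310 = 16, probability 16/1326 = 8/663.

8/663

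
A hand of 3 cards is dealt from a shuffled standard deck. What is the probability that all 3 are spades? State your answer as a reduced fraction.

11/850

There are C(52,3) = 22100 possible 3-card hands.
Hands that are all spades: C(13,3) = 286.
Probability = 286/22100 = 11/850.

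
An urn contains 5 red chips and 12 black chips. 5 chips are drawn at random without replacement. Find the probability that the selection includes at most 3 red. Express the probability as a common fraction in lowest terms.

6127/6188

There are C(17,5) = 6188 ways to choose the 5.
Count the complement (more than 3 red): C(5,4)·C(12,1) + C(5,5)·C(12,0) = 60 + 1 = 61.
Probability = 1 − 61/6188 = 6127/6188.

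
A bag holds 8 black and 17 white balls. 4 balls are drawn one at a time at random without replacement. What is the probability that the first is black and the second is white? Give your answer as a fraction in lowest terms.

Multiply the conditional probabilities at each draw: 8/25 · 17/24 = 136/600 = 17/75.

17/75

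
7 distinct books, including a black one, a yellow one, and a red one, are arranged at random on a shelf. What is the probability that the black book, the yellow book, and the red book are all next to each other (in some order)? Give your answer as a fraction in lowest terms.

1/7

There are 7! = 5040 arrangements.
Treat the three as one block: 5! placements × 3! orders within the block = 120·6 = 720.
Probability = 720/5040 = 1/7.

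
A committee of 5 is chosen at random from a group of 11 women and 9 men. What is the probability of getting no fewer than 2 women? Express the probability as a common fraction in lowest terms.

Total selections: C(20,5) = 15504.
Count the complement (fewer than 2 women): C(11,0)·C(9,5) + C(11,1)·C(9,4) = 126 + 1386 = 1512.
Probability = 1 − 1512/15504 = 13992/15504 = 583/646.

583/646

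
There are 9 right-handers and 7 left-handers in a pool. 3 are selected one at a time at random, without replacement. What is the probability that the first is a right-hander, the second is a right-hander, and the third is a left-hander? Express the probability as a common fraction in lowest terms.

3/20

Multiply the conditional probabilities at each draw: 9/16 · 8/15 · 7/14 = 504/3360 = 3/20.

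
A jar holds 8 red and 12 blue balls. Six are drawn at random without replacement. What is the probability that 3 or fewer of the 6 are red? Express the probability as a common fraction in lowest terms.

44/51

There are C(20,6) = 38760 ways to choose the 6.
Count the complement (more than 3 red): C(8,4)·C(12,2) + C(8,5)·C(12,1) + C(8,6)·C(12,0) = 4620 + 672 + 28 = 5320.
Probability = 1 − 5320/38760 = 33440/38760 = 44/51.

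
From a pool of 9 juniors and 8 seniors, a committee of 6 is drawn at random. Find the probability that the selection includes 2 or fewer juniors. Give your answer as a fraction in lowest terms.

Total selections: C(17,6) = 12376.
Favorable selections (2 or fewer juniors): C(9,0)·C(8,6) + C(9,1)·C(8,5) + C(9,2)·C(8,4) = 28 + 504 + 2520 = 3052.
Probability = 3052/12376 = 109/442.

109/442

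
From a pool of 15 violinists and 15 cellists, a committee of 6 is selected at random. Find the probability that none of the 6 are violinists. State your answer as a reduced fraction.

There are C(30,6) = 593775 possible selections.
Selections with no violinists (all cellists): C(15,6) = 5005.
Probability = 5005/593775 = 11/1305.

11/1305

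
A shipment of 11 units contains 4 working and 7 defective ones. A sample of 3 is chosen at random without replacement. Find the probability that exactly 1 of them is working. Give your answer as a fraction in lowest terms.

28/55

Total number of selections: C(11,3) = 165.
Selections with exactly 1 working: choose 1 of the 4 working and 2 of the 7 defective, C(4,1)·C(7,2) = 4·21 = 84.
Probability = 84/165 = 28/55.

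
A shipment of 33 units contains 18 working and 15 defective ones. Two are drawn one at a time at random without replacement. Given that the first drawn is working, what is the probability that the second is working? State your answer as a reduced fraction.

17/32

After removing one working, 32 remain: 17 working and 15 defective.
So the probability the next is working is 17/32.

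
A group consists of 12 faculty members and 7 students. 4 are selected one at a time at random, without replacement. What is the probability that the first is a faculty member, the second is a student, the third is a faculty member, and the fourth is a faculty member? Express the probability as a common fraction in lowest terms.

385/3876

Multiply the conditional probabilities at each draw: 12/19 · 7/18 · 11/17 · 10/16 = 9240/93024 = 385/3876.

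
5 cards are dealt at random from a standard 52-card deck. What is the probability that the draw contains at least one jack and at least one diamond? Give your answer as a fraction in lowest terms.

There are C(52,5) = 2598960 possible draws.
By inclusion-exclusion on the complements, draws missing all jacks or all diamonds: C(48,5) + C(39,5) − C(36,5) = 1712304 + 575757 − 376992 = 1911069.
So draws with at least one of each: 2598960 − 1911069 = 687891, probability 687891/2598960 = 229297/866320.

229297/866320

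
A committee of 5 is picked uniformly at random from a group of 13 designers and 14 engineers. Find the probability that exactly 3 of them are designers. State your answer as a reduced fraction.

1001/3105

The sample space is all 5-subsets of the 27: C(27,5) = 80730.
Selections with exactly 3 designers: choose 3 of the 13 designers and 2 of the 14 engineers, C(13,3)·C(14,2) = 286·91 = 26026.
Probability = 26026/80730 = 1001/3105.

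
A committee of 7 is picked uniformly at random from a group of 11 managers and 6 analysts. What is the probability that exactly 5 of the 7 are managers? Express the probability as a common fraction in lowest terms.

315/884

There are C(17,7) = 19448 ways to choose 7 from 17.
Selections with exactly 5 managers: choose 5 of the 11 managers and 2 of the 6 analysts, C(11,5)·C(6,2) = 462·15 = 6930.
Probability = 6930/19448 = 315/884.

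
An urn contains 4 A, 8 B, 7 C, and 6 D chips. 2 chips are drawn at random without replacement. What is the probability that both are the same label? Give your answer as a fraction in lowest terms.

There are C(25,2) = 300 ways to draw 2 chips.
All same label: C(4,2) + C(8,2) + C(7,2) + C(6,2) = 6 + 28 + 21 + 15 = 70.
Probability = 70/300 = 7/30.

7/30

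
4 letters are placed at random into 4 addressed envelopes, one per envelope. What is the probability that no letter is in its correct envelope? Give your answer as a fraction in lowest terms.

3/8

There are 4! = 24 assignments.
By inclusion-exclusion, assignments with no fixed points: C(4,0)·4! − C(4,1)·3! + C(4,2)·2! − C(4,3)·1! + C(4,4)·0! = 9.
Probability = 9/24 = 3/8.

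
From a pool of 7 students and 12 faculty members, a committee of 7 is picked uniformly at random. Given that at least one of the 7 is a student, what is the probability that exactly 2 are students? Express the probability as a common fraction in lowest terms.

1386/4133

Work in counts. Selections with at least one student: C(19,7) − C(12,7) = 50388 − 792 = 49596.
Of those, selections where exactly 2 are students: C(7,2)·C(12,5) = 21·792 = 16632.
Conditional probability = 16632/49596 = 1386/4133.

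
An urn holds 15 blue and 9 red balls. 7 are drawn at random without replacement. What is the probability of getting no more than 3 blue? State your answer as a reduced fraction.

998/4807

There are C(24,7) = 346104 ways to choose the 7.
Favorable selections (no more than 3 blue): C(15,0)·C(9,7) + C(15,1)·C(9,6) + C(15,2)·C(9,5) + C(15,3)·C(9,4) = 36 + 1260 + 13230 + 57330 = 71856.
Probability = 71856/346104 = 998/4807.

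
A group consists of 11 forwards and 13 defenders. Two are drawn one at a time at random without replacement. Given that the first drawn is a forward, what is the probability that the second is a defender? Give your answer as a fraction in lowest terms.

After removing one forward, 23 remain: 10 forwards and 13 defenders.
So the probability the next is a defender is 13/23.

13/23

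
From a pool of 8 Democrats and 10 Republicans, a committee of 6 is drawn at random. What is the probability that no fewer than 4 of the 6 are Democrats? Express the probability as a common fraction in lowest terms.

89/442

Total selections: C(18,6) = 18564.
Favorable selections (no fewer than 4 Democrats): C(8,4)·C(10,2) + C(8,5)·C(10,1) + C(8,6)·C(10,0) = 3150 + 560 + 28 = 3738.
Probability = 3738/18564 = 89/442.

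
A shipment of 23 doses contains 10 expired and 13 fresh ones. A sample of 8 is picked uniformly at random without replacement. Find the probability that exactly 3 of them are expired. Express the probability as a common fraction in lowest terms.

2340/7429

There are C(23,8) = 490314 ways to choose 8 from 23.
Selections with exactly 3 expired: choose 3 of the 10 expired and 5 of the 13 fresh, C(10,3)·C(13,5) = 120·1287 = 154440.
Probability = 154440/490314 = 2340/7429.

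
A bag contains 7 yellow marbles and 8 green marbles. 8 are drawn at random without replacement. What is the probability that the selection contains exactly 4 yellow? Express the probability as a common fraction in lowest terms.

The sample space is all 8-subsets of the 15: C(15,8) = 6435.
Selections with exactly 4 yellow: choose 4 of the 7 yellow and 4 of the 8 green, C(7,4)·C(8,4) = 35·70 = 2450.
Probability = 2450/6435 = 490/1287.

490/1287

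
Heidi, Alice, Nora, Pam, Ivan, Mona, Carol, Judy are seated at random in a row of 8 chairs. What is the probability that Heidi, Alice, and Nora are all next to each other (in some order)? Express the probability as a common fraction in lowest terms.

There are 8! = 40320 arrangements.
Treat the three as one block: 6! placements × 3! orders within the block = 720·6 = 4320.
Probability = 4320/40320 = 3/28.

3/28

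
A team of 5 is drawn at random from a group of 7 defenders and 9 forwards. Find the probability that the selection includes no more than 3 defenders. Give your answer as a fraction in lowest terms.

12/13

There are C(16,5) = 4368 ways to choose the 5.
Favorable selections (no more than 3 defenders): C(7,0)·C(9,5) + C(7,1)·C(9,4) + C(7,2)·C(9,3) + C(7,3)·C(9,2) = 126 + 882 + 1764 + 1260 = 4032.
Probability = 4032/4368 = 12/13.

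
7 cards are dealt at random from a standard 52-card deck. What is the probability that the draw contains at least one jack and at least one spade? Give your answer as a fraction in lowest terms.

53122231/133784560

There are C(52,7) = 133784560 possible draws.
By inclusion-exclusion on the complements, draws missing all jacks or all spades: C(48,7) + C(39,7) − C(36,7) = 73629072 + 15380937 − 8347680 = 80662329.
So draws with at least one of each: 133784560 − 80662329 = 53122231, probability 53122231/133784560.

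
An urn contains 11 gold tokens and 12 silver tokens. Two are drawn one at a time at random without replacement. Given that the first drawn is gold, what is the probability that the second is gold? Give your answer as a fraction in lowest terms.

After removing one gold, 22 remain: 10 gold and 12 silver.
So the probability the next is gold is 10/22 = 5/11.

5/11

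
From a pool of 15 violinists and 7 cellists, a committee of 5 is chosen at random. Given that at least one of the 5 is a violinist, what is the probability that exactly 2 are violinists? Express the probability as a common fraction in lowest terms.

25/179

Work in counts. Selections with at least one violinist: C(22,5) − C(7,5) = 26334 − 21 = 26313.
Of those, selections where exactly 2 are violinists: C(15,2)·C(7,3) = 105·35 = 3675.
Conditional probability = 3675/26313 = 25/179.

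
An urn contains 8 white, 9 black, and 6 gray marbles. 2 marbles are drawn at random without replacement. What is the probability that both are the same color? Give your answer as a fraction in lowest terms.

There are C(23,2) = 253 ways to draw 2 marbles.
All same color: C(8,2) + C(9,2) + C(6,2) = 28 + 36 + 15 = 79.
Probability = 79/253.

79/253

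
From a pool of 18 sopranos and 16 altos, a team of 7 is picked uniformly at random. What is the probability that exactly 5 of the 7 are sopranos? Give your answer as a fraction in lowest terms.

There are C(34,7) = 5379616 ways to choose 7 from 34.
Selections with exactly 5 sopranos: choose 5 of the 18 sopranos and 2 of the 16 altos, C(18,5)·C(16,2) = 8568·120 = 1028160.
Probability = 1028160/5379616 = 1890/9889.

1890/9889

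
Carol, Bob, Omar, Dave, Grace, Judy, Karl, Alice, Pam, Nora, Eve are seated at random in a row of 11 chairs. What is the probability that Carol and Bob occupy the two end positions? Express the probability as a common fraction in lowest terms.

There are 11! = 39916800 arrangements.
Place Carol and Bob at the ends in 2 ways, arrange the remaining 9 in 9! = 362880 ways: 2·362880 = 725760.
Probability = 725760/39916800 = 1/55.

1/55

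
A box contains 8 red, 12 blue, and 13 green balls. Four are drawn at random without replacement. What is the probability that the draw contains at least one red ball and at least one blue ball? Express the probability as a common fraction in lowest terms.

There are C(33,4) = 40920 possible draws.
By inclusion-exclusion on the complements, draws missing all red or all blue: C(25,4) + C(21,4) − C(13,4) = 12650 + 5985 − 715 = 17920.
So draws with at least one of each: 40920 − 17920 = 23000, probability 23000/40920 = 575/1023.

575/1023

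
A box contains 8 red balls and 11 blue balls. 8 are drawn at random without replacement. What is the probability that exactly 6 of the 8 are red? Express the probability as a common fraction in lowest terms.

Total number of selections: C(19,8) = 75582.
Selections with exactly 6 red: choose 6 of the 8 red and 2 of the 11 blue, C(8,6)·C(11,2) = 28·55 = 1540.
Probability = 1540/75582 = 770/37791.

770/37791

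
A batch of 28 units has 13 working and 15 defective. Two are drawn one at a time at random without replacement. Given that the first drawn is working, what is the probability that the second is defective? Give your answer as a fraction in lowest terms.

5/9

After removing one working, 27 remain: 12 working and 15 defective.
So the probability the next is defective is 15/27 = 5/9.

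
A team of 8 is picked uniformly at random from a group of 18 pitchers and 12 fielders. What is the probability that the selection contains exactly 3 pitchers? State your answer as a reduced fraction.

There are C(30,8) = 5852925 ways to choose 8 from 30.
Selections with exactly 3 pitchers: choose 3 of the 18 pitchers and 5 of the 12 fielders, C(18,3)·C(12,5) = 816·792 = 646272.
Probability = 646272/5852925 = 23936/216775.

23936/216775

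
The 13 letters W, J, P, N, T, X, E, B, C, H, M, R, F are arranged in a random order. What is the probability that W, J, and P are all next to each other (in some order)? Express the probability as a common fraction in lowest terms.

There are 13! = 6227020800 arrangements.
Treat the three as one block: 11! placements × 3! orders within the block = 39916800·6 = 239500800.
Probability = 239500800/6227020800 = 1/26.

1/26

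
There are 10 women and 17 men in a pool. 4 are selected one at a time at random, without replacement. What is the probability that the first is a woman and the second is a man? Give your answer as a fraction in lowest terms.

Multiply the conditional probabilities at each draw: 10/27 · 17/26 = 170/702 = 85/351.

85/351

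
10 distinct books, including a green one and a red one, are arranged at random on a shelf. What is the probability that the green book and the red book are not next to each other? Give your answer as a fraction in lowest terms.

There are 10! = 3628800 arrangements.
Arrangements with the green book and the red book adjacent: 2·9! = 725760.
So not adjacent: 3628800 − 725760 = 2903040, probability 2903040/3628800 = 4/5.

4/5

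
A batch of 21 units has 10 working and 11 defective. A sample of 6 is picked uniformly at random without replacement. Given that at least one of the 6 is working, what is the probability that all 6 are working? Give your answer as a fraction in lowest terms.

5/1281

Work in counts. Selections with at least one working: C(21,6) − C(11,6) = 54264 − 462 = 53802.
Of those, selections where all 6 are working: C(10,6) = 210.
Conditional probability = 210/53802 = 5/1281.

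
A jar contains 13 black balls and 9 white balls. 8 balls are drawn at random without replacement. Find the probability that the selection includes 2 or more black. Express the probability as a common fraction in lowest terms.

35477/35530

There are C(22,8) = 319770 ways to choose the 8.
Count the complement (fewer than 2 black): C(13,0)·C(9,8) + C(13,1)·C(9,7) = 9 + 468 = 477.
Probability = 1 − 477/319770 = 319293/319770 = 35477/35530.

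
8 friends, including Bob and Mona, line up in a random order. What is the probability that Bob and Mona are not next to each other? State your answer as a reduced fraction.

There are 8! = 40320 arrangements.
Arrangements with Bob and Mona adjacent: 2·7! = 10080.
So not adjacent: 40320 − 10080 = 30240, probability 30240/40320 = 3/4.

3/4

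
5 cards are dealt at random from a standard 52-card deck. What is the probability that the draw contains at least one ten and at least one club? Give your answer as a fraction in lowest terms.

229297/866320

There are C(52,5) = 2598960 possible draws.
By inclusion-exclusion on the complements, draws missing all tens or all clubs: C(48,5) + C(39,5) − C(36,5) = 1712304 + 575757 − 376992 = 1911069.
So draws with at least one of each: 2598960 − 1911069 = 687891, probability 687891/2598960 = 229297/866320.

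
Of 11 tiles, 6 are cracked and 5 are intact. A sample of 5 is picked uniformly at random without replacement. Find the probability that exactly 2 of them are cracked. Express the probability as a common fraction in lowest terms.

There are C(11,5) = 462 ways to choose 5 from 11.
Selections with exactly 2 cracked: choose 2 of the 6 cracked and 3 of the 5 intact, C(6,2)·C(5,3) = 15·10 = 150.
Probability = 150/462 = 25/77.

25/77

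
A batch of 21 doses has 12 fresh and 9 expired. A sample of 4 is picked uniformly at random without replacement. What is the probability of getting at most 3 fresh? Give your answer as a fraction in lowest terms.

122/133

There are C(21,4) = 5985 ways to choose the 4.
The complement is exactly 4 fresh: C(12,4)·C(9,0) = 495.
Probability = 1 − 495/5985 = 5490/5985 = 122/133.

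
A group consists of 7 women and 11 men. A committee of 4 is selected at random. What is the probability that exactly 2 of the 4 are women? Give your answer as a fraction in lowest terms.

Total number of selections: C(18,4) = 3060.
Selections with exactly 2 women: choose 2 of the 7 women and 2 of the 11 men, C(7,2)·C(11,2) = 21·55 = 1155.
Probability = 1155/3060 = 77/204.

77/204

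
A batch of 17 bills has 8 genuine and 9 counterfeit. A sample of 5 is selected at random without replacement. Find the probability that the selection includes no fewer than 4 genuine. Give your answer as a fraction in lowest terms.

Total selections: C(17,5) = 6188.
Favorable selections (no fewer than 4 genuine): C(8,4)·C(9,1) + C(8,5)·C(9,0) = 630 + 56 = 686.
Probability = 686/6188 = 49/442.

49/442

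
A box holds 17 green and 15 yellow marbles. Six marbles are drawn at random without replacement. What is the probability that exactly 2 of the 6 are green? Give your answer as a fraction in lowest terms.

1105/5394

There are C(32,6) = 906192 ways to choose 6 from 32.
Selections with exactly 2 green: choose 2 of the 17 green and 4 of the 15 yellow, C(17,2)·C(15,4) = 136·1365 = 185640.
Probability = 185640/906192 = 1105/5394.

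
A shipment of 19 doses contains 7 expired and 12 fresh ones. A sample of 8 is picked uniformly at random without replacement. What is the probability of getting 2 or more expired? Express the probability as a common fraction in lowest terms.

Total selections: C(19,8) = 75582.
Count the complement (fewer than 2 expired): C(7,0)·C(12,8) + C(7,1)·C(12,7) = 495 + 5544 = 6039.
Probability = 1 − 6039/75582 = 69543/75582 = 7727/8398.

7727/8398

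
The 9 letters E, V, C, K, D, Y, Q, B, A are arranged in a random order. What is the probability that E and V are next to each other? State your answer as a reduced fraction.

There are 9! = 362880 arrangements.
Treat E and V as a block: 8! arrangements of the blocks × 2 orders within the block = 2·40320 = 80640.
Probability = 80640/362880 = 2/9.

2/9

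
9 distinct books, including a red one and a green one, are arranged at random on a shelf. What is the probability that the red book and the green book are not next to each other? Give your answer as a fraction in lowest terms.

There are 9! = 362880 arrangements.
Arrangements with the red book and the green book adjacent: 2·8! = 80640.
So not adjacent: 362880 − 80640 = 282240, probability 282240/362880 = 7/9.

7/9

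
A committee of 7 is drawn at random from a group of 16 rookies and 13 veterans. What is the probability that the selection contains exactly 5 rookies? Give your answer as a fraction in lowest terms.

728/3335

The sample space is all 7-subsets of the 29: C(29,7) = 1560780.
Selections with exactly 5 rookies: choose 5 of the 16 rookies and 2 of the 13 veterans, C(16,5)·C(13,2) = 4368·78 = 340704.
Probability = 340704/1560780 = 728/3335.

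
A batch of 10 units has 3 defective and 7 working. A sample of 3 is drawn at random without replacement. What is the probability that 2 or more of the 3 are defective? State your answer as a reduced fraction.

Total selections: C(10,3) = 120.
Favorable selections (2 or more defective): C(3,2)·C(7,1) + C(3,3)·C(7,0) = 21 + 1 = 22.
Probability = 22/120 = 11/60.

11/60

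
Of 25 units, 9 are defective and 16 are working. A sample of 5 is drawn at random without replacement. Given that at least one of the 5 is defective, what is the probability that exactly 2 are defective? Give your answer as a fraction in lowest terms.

Work in counts. Selections with at least one defective: C(25,5) − C(16,5) = 53130 − 4368 = 48762.
Of those, selections where exactly 2 are defective: C(9,2)·C(16,3) = 36·560 = 20160.
Conditional probability = 20160/48762 = 160/387.

160/387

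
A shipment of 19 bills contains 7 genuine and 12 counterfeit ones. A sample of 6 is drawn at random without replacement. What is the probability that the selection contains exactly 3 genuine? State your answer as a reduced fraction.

The sample space is all 6-subsets of the 19: C(19,6) = 27132.
Selections with exactly 3 genuine: choose 3 of the 7 genuine and 3 of the 12 counterfeit, C(7,3)·C(12,3) = 35·220 = 7700.
Probability = 7700/27132 = 275/969.

275/969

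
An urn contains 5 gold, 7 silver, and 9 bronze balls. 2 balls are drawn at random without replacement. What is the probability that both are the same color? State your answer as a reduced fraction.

67/210

There are C(21,2) = 210 ways to draw 2 balls.
All same color: C(5,2) + C(7,2) + C(9,2) = 10 + 21 + 36 = 67.
Probability = 67/210.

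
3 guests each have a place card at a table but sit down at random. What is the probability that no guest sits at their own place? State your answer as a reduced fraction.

1/3

There are 3! = 6 seatings.
By inclusion-exclusion, seatings with no fixed points: C(3,0)·3! − C(3,1)·2! + C(3,2)·1! − C(3,3)·0! = 2.
Probability = 2/6 = 1/3.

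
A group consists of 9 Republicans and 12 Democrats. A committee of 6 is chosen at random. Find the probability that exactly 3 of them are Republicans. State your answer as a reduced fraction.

Total number of selections: C(21,6) = 54264.
Selections with exactly 3 Republicans: choose 3 of the 9 Republicans and 3 of the 12 Democrats, C(9,3)·C(12,3) = 84·220 = 18480.
Probability = 18480/54264 = 110/323.

110/323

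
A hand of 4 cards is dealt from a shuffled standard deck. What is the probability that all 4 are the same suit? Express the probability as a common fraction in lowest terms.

There are C(52,4) = 270725 possible 4-card hands.
Hands of one suit: 4 suits × C(13,4) = 4·715 = 2860.
Probability = 2860/270725 = 44/4165.

44/4165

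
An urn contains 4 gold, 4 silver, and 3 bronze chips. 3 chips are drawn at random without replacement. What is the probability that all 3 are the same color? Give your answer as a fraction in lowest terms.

There are C(11,3) = 165 ways to draw 3 chips.
All same color: C(4,3) + C(4,3) + C(3,3) = 4 + 4 + 1 = 9.
Probability = 9/165 = 3/55.

3/55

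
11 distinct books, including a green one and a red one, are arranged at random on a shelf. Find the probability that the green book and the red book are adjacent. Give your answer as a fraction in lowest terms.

2/11

There are 11! = 39916800 arrangements.
Treat the green book and the red book as a block: 10! arrangements of the blocks × 2 orders within the block = 2·3628800 = 7257600.
Probability = 7257600/39916800 = 2/11.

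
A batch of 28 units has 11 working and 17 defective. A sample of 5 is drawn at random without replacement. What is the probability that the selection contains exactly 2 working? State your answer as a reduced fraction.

Total number of selections: C(28,5) = 98280.
Selections with exactly 2 working: choose 2 of the 11 working and 3 of the 17 defective, C(11,2)·C(17,3) = 55·680 = 37400.
Probability = 37400/98280 = 935/2457.

935/2457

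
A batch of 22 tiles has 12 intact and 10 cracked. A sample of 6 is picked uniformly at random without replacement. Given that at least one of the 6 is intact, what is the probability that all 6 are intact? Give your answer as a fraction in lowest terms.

Work in counts. Selections with at least one intact: C(22,6) − C(10,6) = 74613 − 210 = 74403.
Of those, selections where all 6 are intact: C(12,6) = 924.
Conditional probability = 924/74403 = 44/3543.

44/3543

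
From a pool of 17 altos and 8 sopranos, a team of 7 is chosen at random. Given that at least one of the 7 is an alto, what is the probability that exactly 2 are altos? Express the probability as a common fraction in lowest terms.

Work in counts. Selections with at least one alto: C(25,7) − C(8,7) = 480700 − 8 = 480692.
Of those, selections where exactly 2 are altos: C(17,2)·C(8,5) = 136·56 = 7616.
Conditional probability = 7616/480692 = 112/7069.

112/7069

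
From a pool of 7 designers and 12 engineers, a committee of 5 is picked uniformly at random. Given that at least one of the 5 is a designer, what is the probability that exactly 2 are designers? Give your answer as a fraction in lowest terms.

55/129

Work in counts. Selections with at least one designer: C(19,5) − C(12,5) = 11628 − 792 = 10836.
Of those, selections where exactly 2 are designers: C(7,2)·C(12,3) = 21·220 = 4620.
Conditional probability = 4620/10836 = 55/129.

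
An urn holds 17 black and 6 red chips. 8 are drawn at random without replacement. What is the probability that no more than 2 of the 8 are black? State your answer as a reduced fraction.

4/14421

Total selections: C(23,8) = 490314.
Favorable selections (no more than 2 black): C(17,2)·C(6,6) = 136.
Probability = 136/490314 = 4/14421.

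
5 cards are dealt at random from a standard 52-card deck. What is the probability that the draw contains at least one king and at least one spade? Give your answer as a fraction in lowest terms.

There are C(52,5) = 2598960 possible draws.
By inclusion-exclusion on the complements, draws missing all kings or all spades: C(48,5) + C(39,5) − C(36,5) = 1712304 + 575757 − 376992 = 1911069.
So draws with at least one of each: 2598960 − 1911069 = 687891, probability 687891/2598960 = 229297/866320.

229297/866320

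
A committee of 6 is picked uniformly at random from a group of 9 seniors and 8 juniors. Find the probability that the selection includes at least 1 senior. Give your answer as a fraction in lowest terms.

441/442

There are C(17,6) = 12376 ways to choose the 6.
The complement is all 6 are juniors: C(8,6) = 28.
Probability = 1 − 28/12376 = 12348/12376 = 441/442.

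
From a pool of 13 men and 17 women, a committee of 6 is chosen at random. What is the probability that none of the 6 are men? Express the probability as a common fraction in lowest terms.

136/6525

There are C(30,6) = 593775 possible selections.
Selections with no men (all women): C(17,6) = 12376.
Probability = 12376/593775 = 136/6525.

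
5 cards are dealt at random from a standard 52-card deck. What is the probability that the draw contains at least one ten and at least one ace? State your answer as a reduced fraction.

6509/64974

There are C(52,5) = 2598960 possible draws.
By inclusion-exclusion on the complements, draws missing all tens or all aces: C(48,5) + C(48,5) − C(44,5) = 1712304 + 1712304 − 1086008 = 2338600.
So draws with at least one of each: 2598960 − 2338600 = 260360, probability 260360/2598960 = 6509/64974.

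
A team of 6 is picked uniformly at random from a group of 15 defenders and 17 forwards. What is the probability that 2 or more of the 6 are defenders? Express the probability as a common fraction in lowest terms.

There are C(32,6) = 906192 ways to choose the 6.
Count the complement (fewer than 2 defenders): C(15,0)·C(17,6) + C(15,1)·C(17,5) = 12376 + 92820 = 105196.
Probability = 1 − 105196/906192 = 800996/906192 = 28607/32364.

28607/32364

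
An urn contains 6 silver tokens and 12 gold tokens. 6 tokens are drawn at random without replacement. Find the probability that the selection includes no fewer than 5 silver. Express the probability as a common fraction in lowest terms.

73/18564

There are C(18,6) = 18564 ways to choose the 6.
Favorable selections (no fewer than 5 silver): C(6,5)·C(12,1) + C(6,6)·C(12,0) = 72 + 1 = 73.
Probability = 73/18564.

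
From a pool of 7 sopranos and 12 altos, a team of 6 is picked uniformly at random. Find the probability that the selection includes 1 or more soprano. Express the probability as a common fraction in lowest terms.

Total selections: C(19,6) = 27132.
The complement is all 6 are altos: C(12,6) = 924.
Probability = 1 − 924/27132 = 26208/27132 = 312/323.

312/323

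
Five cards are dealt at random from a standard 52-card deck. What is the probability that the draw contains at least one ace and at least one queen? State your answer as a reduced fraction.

There are C(52,5) = 2598960 possible draws.
By inclusion-exclusion on the complements, draws missing all aces or all queens: C(48,5) + C(48,5) − C(44,5) = 1712304 + 1712304 − 1086008 = 2338600.
So draws with at least one of each: 2598960 − 2338600 = 260360, probability 260360/2598960 = 6509/64974.

6509/64974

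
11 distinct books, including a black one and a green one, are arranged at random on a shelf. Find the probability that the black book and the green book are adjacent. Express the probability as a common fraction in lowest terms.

There are 11! = 39916800 arrangements.
Treat the black book and the green book as a block: 10! arrangements of the blocks × 2 orders within the block = 2·3628800 = 7257600.
Probability = 7257600/39916800 = 2/11.

2/11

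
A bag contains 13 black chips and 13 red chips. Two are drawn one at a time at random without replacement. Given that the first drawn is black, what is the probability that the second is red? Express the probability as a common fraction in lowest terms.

13/25

After removing one black, 25 remain: 12 black and 13 red.
So the probability the next is red is 13/25.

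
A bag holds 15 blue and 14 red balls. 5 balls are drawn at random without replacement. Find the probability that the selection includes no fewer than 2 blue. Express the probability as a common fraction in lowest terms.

Total selections: C(29,5) = 118755.
Favorable selections (no fewer than 2 blue): C(15,2)·C(14,3) + C(15,3)·C(14,2) + C(15,4)·C(14,1) + C(15,5)·C(14,0) = 38220 + 41405 + 19110 + 3003 = 101738.
Probability = 101738/118755 = 1118/1305.

1118/1305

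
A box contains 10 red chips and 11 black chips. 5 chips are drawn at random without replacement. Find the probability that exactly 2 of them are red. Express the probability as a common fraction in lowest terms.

825/2261

There are C(21,5) = 20349 ways to choose 5 from 21.
Selections with exactly 2 red: choose 2 of the 10 red and 3 of the 11 black, C(10,2)·C(11,3) = 45·165 = 7425.
Probability = 7425/20349 = 825/2261.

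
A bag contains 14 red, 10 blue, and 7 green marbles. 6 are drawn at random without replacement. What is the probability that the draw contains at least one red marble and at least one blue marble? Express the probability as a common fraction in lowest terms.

There are C(31,6) = 736281 possible draws.
By inclusion-exclusion on the complements, draws missing all red or all blue: C(17,6) + C(21,6) − C(7,6) = 12376 + 54264 − 7 = 66633.
So draws with at least one of each: 736281 − 66633 = 669648, probability 669648/736281 = 31888/35061.

31888/35061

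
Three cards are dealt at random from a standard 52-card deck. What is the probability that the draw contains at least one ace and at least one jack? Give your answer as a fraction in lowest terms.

There are C(52,3) = 22100 possible draws.
By inclusion-exclusion on the complements, draws missing all aces or all jacks: C(48,3) + C(48,3) − C(44,3) = 17296 + 17296 − 13244 = 21348.
So draws with at least one of each: 22100 − 21348 = 752, probability 752/22100 = 188/5525.

188/5525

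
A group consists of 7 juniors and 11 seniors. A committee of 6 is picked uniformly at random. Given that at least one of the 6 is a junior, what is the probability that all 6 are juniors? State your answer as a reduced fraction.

Work in counts. Selections with at least one junior: C(18,6) − C(11,6) = 18564 − 462 = 18102.
Of those, selections where all 6 are juniors: C(7,6) = 7.
Conditional probability = 7/18102 = 1/2586.

1/2586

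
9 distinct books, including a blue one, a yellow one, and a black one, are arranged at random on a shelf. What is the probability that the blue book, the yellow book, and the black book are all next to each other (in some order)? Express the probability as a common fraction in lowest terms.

1/12

There are 9! = 362880 arrangements.
Treat the three as one block: 7! placements × 3! orders within the block = 5040·6 = 30240.
Probability = 30240/362880 = 1/12.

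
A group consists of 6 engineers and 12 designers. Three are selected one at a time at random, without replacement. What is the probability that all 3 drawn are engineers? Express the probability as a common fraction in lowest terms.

5/204

Multiply the conditional probabilities at each draw: 6/18 · 5/17 · 4/16 = 120/4896 = 5/204.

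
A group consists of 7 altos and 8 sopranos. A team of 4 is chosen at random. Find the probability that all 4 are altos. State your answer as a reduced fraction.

There are C(15,4) = 1365 possible selections.
Selections with all altos: C(7,4) = 35.
Probability = 35/1365 = 1/39.

1/39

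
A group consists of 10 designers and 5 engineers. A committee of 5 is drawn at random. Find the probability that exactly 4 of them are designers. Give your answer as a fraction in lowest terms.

Total number of selections: C(15,5) = 3003.
Selections with exactly 4 designers: choose 4 of the 10 designers and 1 of the 5 engineers, C(10,4)·C(5,1) = 210·5 = 1050.
Probability = 1050/3003 = 50/143.

50/143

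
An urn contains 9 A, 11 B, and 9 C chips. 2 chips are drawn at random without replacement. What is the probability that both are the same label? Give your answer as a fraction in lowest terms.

127/406

There are C(29,2) = 406 ways to draw 2 chips.
All same label: C(9,2) + C(11,2) + C(9,2) = 36 + 55 + 36 = 127.
Probability = 127/406.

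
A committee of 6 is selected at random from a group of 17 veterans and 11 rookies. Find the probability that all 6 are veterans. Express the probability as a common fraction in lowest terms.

There are C(28,6) = 376740 possible selections.
Selections with all veterans: C(17,6) = 12376.
Probability = 12376/376740 = 34/1035.

34/1035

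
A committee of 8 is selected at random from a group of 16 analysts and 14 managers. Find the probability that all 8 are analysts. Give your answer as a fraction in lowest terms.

There are C(30,8) = 5852925 possible selections.
Selections with all analysts: C(16,8) = 12870.
Probability = 12870/5852925 = 22/10005.

22/10005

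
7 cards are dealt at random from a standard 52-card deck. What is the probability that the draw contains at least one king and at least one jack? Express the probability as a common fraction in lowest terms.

3105873/16723070

There are C(52,7) = 133784560 possible draws.
By inclusion-exclusion on the complements, draws missing all kings or all jacks: C(48,7) + C(48,7) − C(44,7) = 73629072 + 73629072 − 38320568 = 108937576.
So draws with at least one of each: 133784560 − 108937576 = 24846984, probability 24846984/133784560 = 3105873/16723070.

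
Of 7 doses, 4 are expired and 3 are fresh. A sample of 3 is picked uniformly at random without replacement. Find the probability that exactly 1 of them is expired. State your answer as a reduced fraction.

There are C(7,3) = 35 ways to choose 3 from 7.
Selections with exactly 1 expired: choose 1 of the 4 expired and 2 of the 3 fresh, C(4,1)·C(3,2) = 4·3 = 12.
Probability = 12/35.

12/35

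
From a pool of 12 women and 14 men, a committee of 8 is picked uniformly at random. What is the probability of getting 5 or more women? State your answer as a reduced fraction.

537/2185

There are C(26,8) = 1562275 ways to choose the 8.
Favorable selections (5 or more women): C(12,5)·C(14,3) + C(12,6)·C(14,2) + C(12,7)·C(14,1) + C(12,8)·C(14,0) = 288288 + 84084 + 11088 + 495 = 383955.
Probability = 383955/1562275 = 537/2185.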